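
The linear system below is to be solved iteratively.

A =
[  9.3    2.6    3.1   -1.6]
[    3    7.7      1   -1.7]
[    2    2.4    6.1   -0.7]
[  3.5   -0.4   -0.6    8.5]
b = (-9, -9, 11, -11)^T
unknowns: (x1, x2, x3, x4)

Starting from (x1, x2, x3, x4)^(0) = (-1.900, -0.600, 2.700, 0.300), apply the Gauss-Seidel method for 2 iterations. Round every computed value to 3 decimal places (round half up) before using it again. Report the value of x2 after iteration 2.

-0.951

Iteration 1:
  x1 = (-9 - (2.6)·-0.600 - (3.1)·2.700 - (-1.6)·0.300) / (9.3) = -1.648
  x2 = (-9 - (3)·-1.648 - (1)·2.700 - (-1.7)·0.300) / (7.7) = -0.811
  x3 = (11 - (2)·-1.648 - (2.4)·-0.811 - (-0.7)·0.300) / (6.1) = 2.697
  x4 = (-11 - (3.5)·-1.648 - (-0.4)·-0.811 - (-0.6)·2.697) / (8.5) = -0.463
Iteration 2:
  x1 = (-9 - (2.6)·-0.811 - (3.1)·2.697 - (-1.6)·-0.463) / (9.3) = -1.720
  x2 = (-9 - (3)·-1.720 - (1)·2.697 - (-1.7)·-0.463) / (7.7) = -0.951
  x3 = (11 - (2)·-1.720 - (2.4)·-0.951 - (-0.7)·-0.463) / (6.1) = 2.688
  x4 = (-11 - (3.5)·-1.720 - (-0.4)·-0.951 - (-0.6)·2.688) / (8.5) = -0.441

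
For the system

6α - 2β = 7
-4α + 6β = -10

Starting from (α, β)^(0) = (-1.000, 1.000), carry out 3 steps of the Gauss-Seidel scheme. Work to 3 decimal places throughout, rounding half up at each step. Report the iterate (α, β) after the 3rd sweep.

Iteration 1:
  α = (7 - (-2)·1.000) / (6) = 1.500
  β = (-10 - (-4)·1.500) / (6) = -0.667
Iteration 2:
  α = (7 - (-2)·-0.667) / (6) = 0.944
  β = (-10 - (-4)·0.944) / (6) = -1.037
Iteration 3:
  α = (7 - (-2)·-1.037) / (6) = 0.821
  β = (-10 - (-4)·0.821) / (6) = -1.119

(0.821, -1.119)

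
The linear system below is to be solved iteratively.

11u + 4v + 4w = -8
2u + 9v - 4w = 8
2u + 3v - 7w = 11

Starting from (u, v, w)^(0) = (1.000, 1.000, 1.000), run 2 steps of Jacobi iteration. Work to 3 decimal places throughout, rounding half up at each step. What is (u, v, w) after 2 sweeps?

(-0.820, 0.831, -1.511)

Iteration 1:
  u = (-8 - (4)·1.000 - (4)·1.000) / (11) = -1.455
  v = (8 - (2)·1.000 - (-4)·1.000) / (9) = 1.111
  w = (11 - (2)·1.000 - (3)·1.000) / (-7) = -0.857
Iteration 2:
  u = (-8 - (4)·1.111 - (4)·-0.857) / (11) = -0.820
  v = (8 - (2)·-1.455 - (-4)·-0.857) / (9) = 0.831
  w = (11 - (2)·-1.455 - (3)·1.111) / (-7) = -1.511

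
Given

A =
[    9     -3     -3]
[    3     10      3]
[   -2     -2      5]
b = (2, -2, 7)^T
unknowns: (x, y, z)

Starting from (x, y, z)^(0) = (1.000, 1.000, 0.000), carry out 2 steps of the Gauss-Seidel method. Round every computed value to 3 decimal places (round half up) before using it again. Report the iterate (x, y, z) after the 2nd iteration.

Iteration 1:
  x = (2 - (-3)·1.000 - (-3)·0.000) / (9) = 0.556
  y = (-2 - (3)·0.556 - (3)·0.000) / (10) = -0.367
  z = (7 - (-2)·0.556 - (-2)·-0.367) / (5) = 1.476
Iteration 2:
  x = (2 - (-3)·-0.367 - (-3)·1.476) / (9) = 0.592
  y = (-2 - (3)·0.592 - (3)·1.476) / (10) = -0.820
  z = (7 - (-2)·0.592 - (-2)·-0.820) / (5) = 1.309

(0.592, -0.820, 1.309)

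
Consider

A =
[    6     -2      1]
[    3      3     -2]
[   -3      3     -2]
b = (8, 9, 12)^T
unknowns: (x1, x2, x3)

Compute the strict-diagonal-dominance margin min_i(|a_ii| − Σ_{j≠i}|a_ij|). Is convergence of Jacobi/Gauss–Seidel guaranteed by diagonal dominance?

row 1: |6| − (2+1) = 3
row 2: |3| − (3+2) = -2
row 3: |-2| − (3+3) = -4
minimum over rows = -4 → not strictly diagonally dominant

-4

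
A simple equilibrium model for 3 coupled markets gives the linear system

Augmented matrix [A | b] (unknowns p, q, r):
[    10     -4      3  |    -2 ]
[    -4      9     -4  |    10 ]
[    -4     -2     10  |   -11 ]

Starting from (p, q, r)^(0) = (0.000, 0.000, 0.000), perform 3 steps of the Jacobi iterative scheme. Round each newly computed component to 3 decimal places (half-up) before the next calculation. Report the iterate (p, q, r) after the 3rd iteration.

Iteration 1:
  p = (-2 - (-4)·0.000 - (3)·0.000) / (10) = -0.200
  q = (10 - (-4)·0.000 - (-4)·0.000) / (9) = 1.111
  r = (-11 - (-4)·0.000 - (-2)·0.000) / (10) = -1.100
Iteration 2:
  p = (-2 - (-4)·1.111 - (3)·-1.100) / (10) = 0.574
  q = (10 - (-4)·-0.200 - (-4)·-1.100) / (9) = 0.533
  r = (-11 - (-4)·-0.200 - (-2)·1.111) / (10) = -0.958
Iteration 3:
  p = (-2 - (-4)·0.533 - (3)·-0.958) / (10) = 0.301
  q = (10 - (-4)·0.574 - (-4)·-0.958) / (9) = 0.940
  r = (-11 - (-4)·0.574 - (-2)·0.533) / (10) = -0.764

(0.301, 0.940, -0.764)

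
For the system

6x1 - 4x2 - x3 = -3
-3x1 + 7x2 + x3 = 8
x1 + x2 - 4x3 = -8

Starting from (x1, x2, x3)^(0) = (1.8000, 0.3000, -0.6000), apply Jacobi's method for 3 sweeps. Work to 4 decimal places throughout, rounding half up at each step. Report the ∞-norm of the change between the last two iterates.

Iteration 1:
  x1 = (-3 - (-4)·0.3000 - (-1)·-0.6000) / (6) = -0.4000
  x2 = (8 - (-3)·1.8000 - (1)·-0.6000) / (7) = 2.0000
  x3 = (-8 - (1)·1.8000 - (1)·0.3000) / (-4) = 2.5250
Iteration 2:
  x1 = (-3 - (-4)·2.0000 - (-1)·2.5250) / (6) = 1.2542
  x2 = (8 - (-3)·-0.4000 - (1)·2.5250) / (7) = 0.6107
  x3 = (-8 - (1)·-0.4000 - (1)·2.0000) / (-4) = 2.4000
Iteration 3:
  x1 = (-3 - (-4)·0.6107 - (-1)·2.4000) / (6) = 0.3071
  x2 = (8 - (-3)·1.2542 - (1)·2.4000) / (7) = 1.3375
  x3 = (-8 - (1)·1.2542 - (1)·0.6107) / (-4) = 2.4662
Change: (-0.9471, 0.7268, 0.0662) → max |·| = 0.9471

0.9471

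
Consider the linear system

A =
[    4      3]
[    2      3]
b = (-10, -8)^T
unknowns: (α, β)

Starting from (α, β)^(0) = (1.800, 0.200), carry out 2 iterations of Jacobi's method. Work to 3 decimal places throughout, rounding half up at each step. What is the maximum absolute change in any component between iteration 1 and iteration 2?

Iteration 1:
  α = (-10 - (3)·0.200) / (4) = -2.650
  β = (-8 - (2)·1.800) / (3) = -3.867
Iteration 2:
  α = (-10 - (3)·-3.867) / (4) = 0.400
  β = (-8 - (2)·-2.650) / (3) = -0.900
Change: (3.050, 2.967) → max |·| = 3.050

3.050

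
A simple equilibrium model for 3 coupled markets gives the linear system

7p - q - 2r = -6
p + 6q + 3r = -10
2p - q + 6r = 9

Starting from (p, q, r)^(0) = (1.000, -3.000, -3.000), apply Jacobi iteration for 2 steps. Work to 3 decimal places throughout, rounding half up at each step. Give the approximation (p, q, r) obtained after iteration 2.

(-0.714, -1.643, 2.159)

Iteration 1:
  p = (-6 - (-1)·-3.000 - (-2)·-3.000) / (7) = -2.143
  q = (-10 - (1)·1.000 - (3)·-3.000) / (6) = -0.333
  r = (9 - (2)·1.000 - (-1)·-3.000) / (6) = 0.667
Iteration 2:
  p = (-6 - (-1)·-0.333 - (-2)·0.667) / (7) = -0.714
  q = (-10 - (1)·-2.143 - (3)·0.667) / (6) = -1.643
  r = (9 - (2)·-2.143 - (-1)·-0.333) / (6) = 2.159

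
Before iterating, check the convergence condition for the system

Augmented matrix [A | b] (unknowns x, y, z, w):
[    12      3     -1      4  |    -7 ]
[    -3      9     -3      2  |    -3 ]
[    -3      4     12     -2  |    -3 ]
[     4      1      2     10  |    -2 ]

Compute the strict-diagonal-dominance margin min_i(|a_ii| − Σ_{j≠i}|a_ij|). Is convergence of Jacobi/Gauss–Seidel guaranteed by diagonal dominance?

1

row 1: |12| − (3+1+4) = 4
row 2: |9| − (3+3+2) = 1
row 3: |12| − (3+4+2) = 3
row 4: |10| − (4+1+2) = 3
minimum over rows = 1 → strictly diagonally dominant (convergence guaranteed)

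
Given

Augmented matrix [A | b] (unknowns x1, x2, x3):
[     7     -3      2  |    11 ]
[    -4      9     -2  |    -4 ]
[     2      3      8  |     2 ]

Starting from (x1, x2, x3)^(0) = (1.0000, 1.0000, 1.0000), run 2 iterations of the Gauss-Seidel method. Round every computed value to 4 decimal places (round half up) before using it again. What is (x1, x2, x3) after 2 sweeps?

(1.9116, 0.3205, -0.3481)

Iteration 1:
  x1 = (11 - (-3)·1.0000 - (2)·1.0000) / (7) = 1.7143
  x2 = (-4 - (-4)·1.7143 - (-2)·1.0000) / (9) = 0.5397
  x3 = (2 - (2)·1.7143 - (3)·0.5397) / (8) = -0.3810
Iteration 2:
  x1 = (11 - (-3)·0.5397 - (2)·-0.3810) / (7) = 1.9116
  x2 = (-4 - (-4)·1.9116 - (-2)·-0.3810) / (9) = 0.3205
  x3 = (2 - (2)·1.9116 - (3)·0.3205) / (8) = -0.3481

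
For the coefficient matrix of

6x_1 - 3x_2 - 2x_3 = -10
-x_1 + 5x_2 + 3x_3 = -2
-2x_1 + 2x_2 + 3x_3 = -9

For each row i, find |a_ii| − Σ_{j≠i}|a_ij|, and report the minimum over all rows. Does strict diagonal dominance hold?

row 1: |6| − (3+2) = 1
row 2: |5| − (1+3) = 1
row 3: |3| − (2+2) = -1
minimum over rows = -1 → not strictly diagonally dominant

-1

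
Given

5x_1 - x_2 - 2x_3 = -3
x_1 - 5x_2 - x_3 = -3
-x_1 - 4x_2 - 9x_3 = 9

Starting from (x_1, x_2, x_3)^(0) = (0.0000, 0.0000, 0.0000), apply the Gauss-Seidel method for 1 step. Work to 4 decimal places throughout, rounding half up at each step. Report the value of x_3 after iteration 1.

Iteration 1:
  x_1 = (-3 - (-1)·0.0000 - (-2)·0.0000) / (5) = -0.6000
  x_2 = (-3 - (1)·-0.6000 - (-1)·0.0000) / (-5) = 0.4800
  x_3 = (9 - (-1)·-0.6000 - (-4)·0.4800) / (-9) = -1.1467

-1.1467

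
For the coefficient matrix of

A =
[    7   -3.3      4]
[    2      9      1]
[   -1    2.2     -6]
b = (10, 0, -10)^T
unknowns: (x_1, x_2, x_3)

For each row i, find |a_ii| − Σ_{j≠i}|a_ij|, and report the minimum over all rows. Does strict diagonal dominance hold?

-0.3

row 1: |7| − (3.3+4) = -0.3
row 2: |9| − (2+1) = 6
row 3: |-6| − (1+2.2) = 2.8
minimum over rows = -0.3 → not strictly diagonally dominant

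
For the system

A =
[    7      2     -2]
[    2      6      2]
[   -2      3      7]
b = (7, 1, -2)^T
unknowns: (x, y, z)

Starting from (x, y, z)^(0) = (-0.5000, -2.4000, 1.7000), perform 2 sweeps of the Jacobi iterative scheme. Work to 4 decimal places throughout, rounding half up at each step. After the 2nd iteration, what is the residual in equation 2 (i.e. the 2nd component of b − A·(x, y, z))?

2.1970

Iteration 1:
  x = (7 - (2)·-2.4000 - (-2)·1.7000) / (7) = 2.1714
  y = (1 - (2)·-0.5000 - (2)·1.7000) / (6) = -0.2333
  z = (-2 - (-2)·-0.5000 - (3)·-2.4000) / (7) = 0.6000
Iteration 2:
  x = (7 - (2)·-0.2333 - (-2)·0.6000) / (7) = 1.2381
  y = (1 - (2)·2.1714 - (2)·0.6000) / (6) = -0.7571
  z = (-2 - (-2)·2.1714 - (3)·-0.2333) / (7) = 0.4347
Residual b − A·x = (0.7169, 2.1970, -0.2954)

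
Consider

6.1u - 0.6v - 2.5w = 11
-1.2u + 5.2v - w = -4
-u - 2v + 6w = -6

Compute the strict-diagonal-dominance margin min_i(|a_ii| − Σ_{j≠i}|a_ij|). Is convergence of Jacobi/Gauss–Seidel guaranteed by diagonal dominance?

row 1: |6.1| − (0.6+2.5) = 3
row 2: |5.2| − (1.2+1) = 3
row 3: |6| − (1+2) = 3
minimum over rows = 3 → strictly diagonally dominant (convergence guaranteed)

3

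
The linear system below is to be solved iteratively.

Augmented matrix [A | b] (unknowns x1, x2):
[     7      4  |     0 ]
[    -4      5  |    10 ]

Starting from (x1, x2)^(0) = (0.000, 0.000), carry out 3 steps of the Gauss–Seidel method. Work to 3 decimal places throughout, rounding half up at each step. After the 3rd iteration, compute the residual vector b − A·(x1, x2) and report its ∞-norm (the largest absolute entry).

1.665

Iteration 1:
  x1 = (0 - (4)·0.000) / (7) = 0.000
  x2 = (10 - (-4)·0.000) / (5) = 2.000
Iteration 2:
  x1 = (0 - (4)·2.000) / (7) = -1.143
  x2 = (10 - (-4)·-1.143) / (5) = 1.086
Iteration 3:
  x1 = (0 - (4)·1.086) / (7) = -0.621
  x2 = (10 - (-4)·-0.621) / (5) = 1.503
Residual b − A·x = (-1.665, 0.001); ∞-norm = 1.665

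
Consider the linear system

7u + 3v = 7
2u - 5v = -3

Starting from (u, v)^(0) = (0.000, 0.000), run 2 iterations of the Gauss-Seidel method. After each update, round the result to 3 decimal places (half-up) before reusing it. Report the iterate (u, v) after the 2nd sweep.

Iteration 1:
  u = (7 - (3)·0.000) / (7) = 1.000
  v = (-3 - (2)·1.000) / (-5) = 1.000
Iteration 2:
  u = (7 - (3)·1.000) / (7) = 0.571
  v = (-3 - (2)·0.571) / (-5) = 0.828

(0.571, 0.828)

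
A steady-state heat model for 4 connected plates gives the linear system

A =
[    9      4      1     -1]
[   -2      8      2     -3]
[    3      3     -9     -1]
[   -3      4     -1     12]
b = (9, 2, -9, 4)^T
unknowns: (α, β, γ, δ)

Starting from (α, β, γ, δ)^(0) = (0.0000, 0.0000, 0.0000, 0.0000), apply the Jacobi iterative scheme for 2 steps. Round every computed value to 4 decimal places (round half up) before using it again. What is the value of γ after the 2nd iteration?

Iteration 1:
  α = (9 - (4)·0.0000 - (1)·0.0000 - (-1)·0.0000) / (9) = 1.0000
  β = (2 - (-2)·0.0000 - (2)·0.0000 - (-3)·0.0000) / (8) = 0.2500
  γ = (-9 - (3)·0.0000 - (3)·0.0000 - (-1)·0.0000) / (-9) = 1.0000
  δ = (4 - (-3)·0.0000 - (4)·0.0000 - (-1)·0.0000) / (12) = 0.3333
Iteration 2:
  α = (9 - (4)·0.2500 - (1)·1.0000 - (-1)·0.3333) / (9) = 0.8148
  β = (2 - (-2)·1.0000 - (2)·1.0000 - (-3)·0.3333) / (8) = 0.3750
  γ = (-9 - (3)·1.0000 - (3)·0.2500 - (-1)·0.3333) / (-9) = 1.3796
  δ = (4 - (-3)·1.0000 - (4)·0.2500 - (-1)·1.0000) / (12) = 0.5833

1.3796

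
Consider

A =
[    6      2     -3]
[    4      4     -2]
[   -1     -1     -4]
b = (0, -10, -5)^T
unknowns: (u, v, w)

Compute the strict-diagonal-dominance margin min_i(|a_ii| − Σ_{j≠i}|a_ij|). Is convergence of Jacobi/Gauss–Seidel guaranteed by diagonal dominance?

row 1: |6| − (2+3) = 1
row 2: |4| − (4+2) = -2
row 3: |-4| − (1+1) = 2
minimum over rows = -2 → not strictly diagonally dominant

-2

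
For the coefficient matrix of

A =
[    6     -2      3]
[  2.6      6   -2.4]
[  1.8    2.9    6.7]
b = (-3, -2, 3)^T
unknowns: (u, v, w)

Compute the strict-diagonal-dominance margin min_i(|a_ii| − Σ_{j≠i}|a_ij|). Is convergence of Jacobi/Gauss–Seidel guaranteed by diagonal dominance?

row 1: |6| − (2+3) = 1
row 2: |6| − (2.6+2.4) = 1
row 3: |6.7| − (1.8+2.9) = 2
minimum over rows = 1 → strictly diagonally dominant (convergence guaranteed)

1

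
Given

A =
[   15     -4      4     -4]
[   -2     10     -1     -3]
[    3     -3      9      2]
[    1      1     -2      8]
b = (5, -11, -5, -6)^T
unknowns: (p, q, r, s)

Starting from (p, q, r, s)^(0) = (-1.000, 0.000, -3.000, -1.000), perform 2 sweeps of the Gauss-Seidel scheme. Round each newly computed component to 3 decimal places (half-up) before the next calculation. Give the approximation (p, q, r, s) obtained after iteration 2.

Iteration 1:
  p = (5 - (-4)·0.000 - (4)·-3.000 - (-4)·-1.000) / (15) = 0.867
  q = (-11 - (-2)·0.867 - (-1)·-3.000 - (-3)·-1.000) / (10) = -1.527
  r = (-5 - (3)·0.867 - (-3)·-1.527 - (2)·-1.000) / (9) = -1.131
  s = (-6 - (1)·0.867 - (1)·-1.527 - (-2)·-1.131) / (8) = -0.950
Iteration 2:
  p = (5 - (-4)·-1.527 - (4)·-1.131 - (-4)·-0.950) / (15) = -0.026
  q = (-11 - (-2)·-0.026 - (-1)·-1.131 - (-3)·-0.950) / (10) = -1.503
  r = (-5 - (3)·-0.026 - (-3)·-1.503 - (2)·-0.950) / (9) = -0.837
  s = (-6 - (1)·-0.026 - (1)·-1.503 - (-2)·-0.837) / (8) = -0.768

(-0.026, -1.503, -0.837, -0.768)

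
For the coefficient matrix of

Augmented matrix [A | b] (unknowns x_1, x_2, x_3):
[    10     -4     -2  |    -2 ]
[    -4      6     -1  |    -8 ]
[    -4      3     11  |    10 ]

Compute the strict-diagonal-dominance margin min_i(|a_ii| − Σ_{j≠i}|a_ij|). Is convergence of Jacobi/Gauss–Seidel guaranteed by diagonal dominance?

row 1: |10| − (4+2) = 4
row 2: |6| − (4+1) = 1
row 3: |11| − (4+3) = 4
minimum over rows = 1 → strictly diagonally dominant (convergence guaranteed)

1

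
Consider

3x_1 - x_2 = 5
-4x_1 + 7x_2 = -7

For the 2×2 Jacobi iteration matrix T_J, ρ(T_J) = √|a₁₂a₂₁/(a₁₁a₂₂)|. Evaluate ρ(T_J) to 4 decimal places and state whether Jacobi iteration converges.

0.4364

a₁₂a₂₁/(a₁₁a₂₂) = (-1)·(-4) / ((3)·(7)) = 0.190476
ρ = √|0.190476| = √0.190476 = 0.4364
ρ < 1, so Jacobi converges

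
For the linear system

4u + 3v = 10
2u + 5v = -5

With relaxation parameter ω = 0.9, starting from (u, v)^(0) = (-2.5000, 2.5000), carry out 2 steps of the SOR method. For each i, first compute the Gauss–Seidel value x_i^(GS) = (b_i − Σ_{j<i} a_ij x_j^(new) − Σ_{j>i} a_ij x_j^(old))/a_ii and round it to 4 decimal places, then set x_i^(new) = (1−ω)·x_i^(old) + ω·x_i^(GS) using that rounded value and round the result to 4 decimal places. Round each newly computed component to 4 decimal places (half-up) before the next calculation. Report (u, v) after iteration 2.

Iteration 1:
  u: GS value = (10 - (3)·2.5000) / (4) = 0.6250;  u ← (1−ω)·-2.5000 + ω·0.6250 = 0.3125
  v: GS value = (-5 - (2)·0.3125) / (5) = -1.1250;  v ← (1−ω)·2.5000 + ω·-1.1250 = -0.7625
Iteration 2:
  u: GS value = (10 - (3)·-0.7625) / (4) = 3.0719;  u ← (1−ω)·0.3125 + ω·3.0719 = 2.7960
  v: GS value = (-5 - (2)·2.7960) / (5) = -2.1184;  v ← (1−ω)·-0.7625 + ω·-2.1184 = -1.9828

(2.7960, -1.9828)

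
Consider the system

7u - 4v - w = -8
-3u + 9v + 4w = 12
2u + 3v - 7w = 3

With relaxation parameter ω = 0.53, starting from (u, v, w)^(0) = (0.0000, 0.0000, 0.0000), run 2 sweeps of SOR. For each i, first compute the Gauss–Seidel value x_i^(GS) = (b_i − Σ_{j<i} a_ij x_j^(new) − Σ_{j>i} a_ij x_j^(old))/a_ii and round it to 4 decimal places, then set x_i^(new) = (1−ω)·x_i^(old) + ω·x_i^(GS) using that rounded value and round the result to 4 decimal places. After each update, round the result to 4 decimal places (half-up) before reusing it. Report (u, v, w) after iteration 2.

Iteration 1:
  u: GS value = (-8 - (-4)·0.0000 - (-1)·0.0000) / (7) = -1.1429;  u ← (1−ω)·0.0000 + ω·-1.1429 = -0.6057
  v: GS value = (12 - (-3)·-0.6057 - (4)·0.0000) / (9) = 1.1314;  v ← (1−ω)·0.0000 + ω·1.1314 = 0.5996
  w: GS value = (3 - (2)·-0.6057 - (3)·0.5996) / (-7) = -0.3447;  w ← (1−ω)·0.0000 + ω·-0.3447 = -0.1827
Iteration 2:
  u: GS value = (-8 - (-4)·0.5996 - (-1)·-0.1827) / (7) = -0.8263;  u ← (1−ω)·-0.6057 + ω·-0.8263 = -0.7226
  v: GS value = (12 - (-3)·-0.7226 - (4)·-0.1827) / (9) = 1.1737;  v ← (1−ω)·0.5996 + ω·1.1737 = 0.9039
  w: GS value = (3 - (2)·-0.7226 - (3)·0.9039) / (-7) = -0.2476;  w ← (1−ω)·-0.1827 + ω·-0.2476 = -0.2171

(-0.7226, 0.9039, -0.2171)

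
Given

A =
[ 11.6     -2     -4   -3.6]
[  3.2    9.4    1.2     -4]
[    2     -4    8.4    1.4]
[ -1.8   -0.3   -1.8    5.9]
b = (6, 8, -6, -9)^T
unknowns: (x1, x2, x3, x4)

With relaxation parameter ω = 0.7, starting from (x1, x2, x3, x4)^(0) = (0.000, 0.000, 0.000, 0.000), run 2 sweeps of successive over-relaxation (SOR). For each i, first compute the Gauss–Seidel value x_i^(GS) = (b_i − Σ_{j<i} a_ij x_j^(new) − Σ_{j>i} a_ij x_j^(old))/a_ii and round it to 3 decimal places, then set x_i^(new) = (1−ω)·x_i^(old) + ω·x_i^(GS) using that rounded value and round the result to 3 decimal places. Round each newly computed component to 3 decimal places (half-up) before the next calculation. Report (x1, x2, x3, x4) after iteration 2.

Iteration 1:
  x1: GS value = (6 - (-2)·0.000 - (-4)·0.000 - (-3.6)·0.000) / (11.6) = 0.517;  x1 ← (1−ω)·0.000 + ω·0.517 = 0.362
  x2: GS value = (8 - (3.2)·0.362 - (1.2)·0.000 - (-4)·0.000) / (9.4) = 0.728;  x2 ← (1−ω)·0.000 + ω·0.728 = 0.510
  x3: GS value = (-6 - (2)·0.362 - (-4)·0.510 - (1.4)·0.000) / (8.4) = -0.558;  x3 ← (1−ω)·0.000 + ω·-0.558 = -0.391
  x4: GS value = (-9 - (-1.8)·0.362 - (-0.3)·0.510 - (-1.8)·-0.391) / (5.9) = -1.508;  x4 ← (1−ω)·0.000 + ω·-1.508 = -1.056
Iteration 2:
  x1: GS value = (6 - (-2)·0.510 - (-4)·-0.391 - (-3.6)·-1.056) / (11.6) = 0.143;  x1 ← (1−ω)·0.362 + ω·0.143 = 0.209
  x2: GS value = (8 - (3.2)·0.209 - (1.2)·-0.391 - (-4)·-1.056) / (9.4) = 0.380;  x2 ← (1−ω)·0.510 + ω·0.380 = 0.419
  x3: GS value = (-6 - (2)·0.209 - (-4)·0.419 - (1.4)·-1.056) / (8.4) = -0.389;  x3 ← (1−ω)·-0.391 + ω·-0.389 = -0.390
  x4: GS value = (-9 - (-1.8)·0.209 - (-0.3)·0.419 - (-1.8)·-0.390) / (5.9) = -1.559;  x4 ← (1−ω)·-1.056 + ω·-1.559 = -1.408

(0.209, 0.419, -0.390, -1.408)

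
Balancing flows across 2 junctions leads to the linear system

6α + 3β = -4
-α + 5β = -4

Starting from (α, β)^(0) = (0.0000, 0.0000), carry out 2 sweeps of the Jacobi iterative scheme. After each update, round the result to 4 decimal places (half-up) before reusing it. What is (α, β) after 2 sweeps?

Iteration 1:
  α = (-4 - (3)·0.0000) / (6) = -0.6667
  β = (-4 - (-1)·0.0000) / (5) = -0.8000
Iteration 2:
  α = (-4 - (3)·-0.8000) / (6) = -0.2667
  β = (-4 - (-1)·-0.6667) / (5) = -0.9333

(-0.2667, -0.9333)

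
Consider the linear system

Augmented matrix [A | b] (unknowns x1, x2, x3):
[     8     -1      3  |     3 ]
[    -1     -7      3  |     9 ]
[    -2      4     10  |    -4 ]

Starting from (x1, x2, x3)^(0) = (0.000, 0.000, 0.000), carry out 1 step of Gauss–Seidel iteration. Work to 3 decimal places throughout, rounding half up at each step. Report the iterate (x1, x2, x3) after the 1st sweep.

Iteration 1:
  x1 = (3 - (-1)·0.000 - (3)·0.000) / (8) = 0.375
  x2 = (9 - (-1)·0.375 - (3)·0.000) / (-7) = -1.339
  x3 = (-4 - (-2)·0.375 - (4)·-1.339) / (10) = 0.211

(0.375, -1.339, 0.211)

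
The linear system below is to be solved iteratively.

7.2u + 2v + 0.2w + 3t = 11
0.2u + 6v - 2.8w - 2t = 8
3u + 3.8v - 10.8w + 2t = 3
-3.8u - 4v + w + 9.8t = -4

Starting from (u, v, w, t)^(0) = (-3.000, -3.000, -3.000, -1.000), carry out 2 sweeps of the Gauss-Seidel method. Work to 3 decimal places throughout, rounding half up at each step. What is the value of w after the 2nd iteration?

0.752

Iteration 1:
  u = (11 - (2)·-3.000 - (0.2)·-3.000 - (3)·-1.000) / (7.2) = 2.861
  v = (8 - (0.2)·2.861 - (-2.8)·-3.000 - (-2)·-1.000) / (6) = -0.495
  w = (3 - (3)·2.861 - (3.8)·-0.495 - (2)·-1.000) / (-10.8) = 0.158
  t = (-4 - (-3.8)·2.861 - (-4)·-0.495 - (1)·0.158) / (9.8) = 0.483
Iteration 2:
  u = (11 - (2)·-0.495 - (0.2)·0.158 - (3)·0.483) / (7.2) = 1.460
  v = (8 - (0.2)·1.460 - (-2.8)·0.158 - (-2)·0.483) / (6) = 1.519
  w = (3 - (3)·1.460 - (3.8)·1.519 - (2)·0.483) / (-10.8) = 0.752
  t = (-4 - (-3.8)·1.460 - (-4)·1.519 - (1)·0.752) / (9.8) = 0.701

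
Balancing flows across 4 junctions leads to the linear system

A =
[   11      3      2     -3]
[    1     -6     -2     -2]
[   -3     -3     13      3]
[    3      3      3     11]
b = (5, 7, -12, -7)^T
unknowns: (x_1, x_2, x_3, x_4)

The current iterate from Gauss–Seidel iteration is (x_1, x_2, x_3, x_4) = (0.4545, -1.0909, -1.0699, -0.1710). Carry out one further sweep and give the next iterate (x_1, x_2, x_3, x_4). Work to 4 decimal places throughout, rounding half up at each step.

(0.9000, -0.6030, -0.8151, -0.4951)

One sweep:
  x_1 = (5 - (3)·-1.0909 - (2)·-1.0699 - (-3)·-0.1710) / (11) = 0.9000
  x_2 = (7 - (1)·0.9000 - (-2)·-1.0699 - (-2)·-0.1710) / (-6) = -0.6030
  x_3 = (-12 - (-3)·0.9000 - (-3)·-0.6030 - (3)·-0.1710) / (13) = -0.8151
  x_4 = (-7 - (3)·0.9000 - (3)·-0.6030 - (3)·-0.8151) / (11) = -0.4951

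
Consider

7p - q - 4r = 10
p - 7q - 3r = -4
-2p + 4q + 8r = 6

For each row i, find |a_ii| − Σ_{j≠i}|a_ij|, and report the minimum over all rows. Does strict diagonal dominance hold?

2

row 1: |7| − (1+4) = 2
row 2: |-7| − (1+3) = 3
row 3: |8| − (2+4) = 2
minimum over rows = 2 → strictly diagonally dominant (convergence guaranteed)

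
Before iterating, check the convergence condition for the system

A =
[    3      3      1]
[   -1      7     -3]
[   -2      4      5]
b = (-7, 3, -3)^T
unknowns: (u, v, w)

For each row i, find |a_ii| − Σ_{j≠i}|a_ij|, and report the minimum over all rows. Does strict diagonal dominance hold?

-1

row 1: |3| − (3+1) = -1
row 2: |7| − (1+3) = 3
row 3: |5| − (2+4) = -1
minimum over rows = -1 → not strictly diagonally dominant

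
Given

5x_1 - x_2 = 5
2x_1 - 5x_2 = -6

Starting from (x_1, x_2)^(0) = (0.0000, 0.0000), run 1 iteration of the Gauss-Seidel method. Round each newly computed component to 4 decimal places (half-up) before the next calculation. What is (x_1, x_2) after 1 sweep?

(1.0000, 1.6000)

Iteration 1:
  x_1 = (5 - (-1)·0.0000) / (5) = 1.0000
  x_2 = (-6 - (2)·1.0000) / (-5) = 1.6000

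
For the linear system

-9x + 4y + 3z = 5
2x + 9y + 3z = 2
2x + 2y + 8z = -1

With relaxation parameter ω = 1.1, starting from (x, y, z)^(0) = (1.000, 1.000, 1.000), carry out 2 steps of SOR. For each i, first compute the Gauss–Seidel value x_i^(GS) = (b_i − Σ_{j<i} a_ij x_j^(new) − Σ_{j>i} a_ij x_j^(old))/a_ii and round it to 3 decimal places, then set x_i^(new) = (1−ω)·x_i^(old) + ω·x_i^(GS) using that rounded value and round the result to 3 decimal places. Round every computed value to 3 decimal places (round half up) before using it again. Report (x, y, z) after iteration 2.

Iteration 1:
  x: GS value = (5 - (4)·1.000 - (3)·1.000) / (-9) = 0.222;  x ← (1−ω)·1.000 + ω·0.222 = 0.144
  y: GS value = (2 - (2)·0.144 - (3)·1.000) / (9) = -0.143;  y ← (1−ω)·1.000 + ω·-0.143 = -0.257
  z: GS value = (-1 - (2)·0.144 - (2)·-0.257) / (8) = -0.097;  z ← (1−ω)·1.000 + ω·-0.097 = -0.207
Iteration 2:
  x: GS value = (5 - (4)·-0.257 - (3)·-0.207) / (-9) = -0.739;  x ← (1−ω)·0.144 + ω·-0.739 = -0.827
  y: GS value = (2 - (2)·-0.827 - (3)·-0.207) / (9) = 0.475;  y ← (1−ω)·-0.257 + ω·0.475 = 0.548
  z: GS value = (-1 - (2)·-0.827 - (2)·0.548) / (8) = -0.055;  z ← (1−ω)·-0.207 + ω·-0.055 = -0.040

(-0.827, 0.548, -0.040)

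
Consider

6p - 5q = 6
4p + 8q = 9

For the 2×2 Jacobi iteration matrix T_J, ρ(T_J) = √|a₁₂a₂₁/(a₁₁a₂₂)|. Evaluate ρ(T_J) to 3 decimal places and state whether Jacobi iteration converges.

a₁₂a₂₁/(a₁₁a₂₂) = (-5)·(4) / ((6)·(8)) = -0.416667
ρ = √|-0.416667| = √0.416667 = 0.645
ρ < 1, so Jacobi converges

0.645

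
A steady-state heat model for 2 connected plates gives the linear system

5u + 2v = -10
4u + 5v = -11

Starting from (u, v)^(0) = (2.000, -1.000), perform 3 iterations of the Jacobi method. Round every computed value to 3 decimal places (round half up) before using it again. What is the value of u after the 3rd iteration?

Iteration 1:
  u = (-10 - (2)·-1.000) / (5) = -1.600
  v = (-11 - (4)·2.000) / (5) = -3.800
Iteration 2:
  u = (-10 - (2)·-3.800) / (5) = -0.480
  v = (-11 - (4)·-1.600) / (5) = -0.920
Iteration 3:
  u = (-10 - (2)·-0.920) / (5) = -1.632
  v = (-11 - (4)·-0.480) / (5) = -1.816

-1.632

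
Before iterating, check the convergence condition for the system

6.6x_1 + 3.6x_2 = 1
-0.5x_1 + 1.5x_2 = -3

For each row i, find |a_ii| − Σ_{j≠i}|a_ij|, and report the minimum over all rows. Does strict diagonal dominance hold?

row 1: |6.6| − (3.6) = 3
row 2: |1.5| − (0.5) = 1
minimum over rows = 1 → strictly diagonally dominant (convergence guaranteed)

1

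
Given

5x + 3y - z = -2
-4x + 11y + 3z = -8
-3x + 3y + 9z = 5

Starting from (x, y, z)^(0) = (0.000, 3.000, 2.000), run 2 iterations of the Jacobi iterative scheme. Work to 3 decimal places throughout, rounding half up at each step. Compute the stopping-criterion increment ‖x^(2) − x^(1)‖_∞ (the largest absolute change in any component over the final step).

2.075

Iteration 1:
  x = (-2 - (3)·3.000 - (-1)·2.000) / (5) = -1.800
  y = (-8 - (-4)·0.000 - (3)·2.000) / (11) = -1.273
  z = (5 - (-3)·0.000 - (3)·3.000) / (9) = -0.444
Iteration 2:
  x = (-2 - (3)·-1.273 - (-1)·-0.444) / (5) = 0.275
  y = (-8 - (-4)·-1.800 - (3)·-0.444) / (11) = -1.261
  z = (5 - (-3)·-1.800 - (3)·-1.273) / (9) = 0.380
Change: (2.075, 0.012, 0.824) → max |·| = 2.075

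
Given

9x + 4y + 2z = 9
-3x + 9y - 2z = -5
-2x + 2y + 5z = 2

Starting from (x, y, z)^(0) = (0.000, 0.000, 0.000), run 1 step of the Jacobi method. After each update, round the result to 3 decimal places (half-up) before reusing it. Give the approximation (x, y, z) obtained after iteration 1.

(1.000, -0.556, 0.400)

Iteration 1:
  x = (9 - (4)·0.000 - (2)·0.000) / (9) = 1.000
  y = (-5 - (-3)·0.000 - (-2)·0.000) / (9) = -0.556
  z = (2 - (-2)·0.000 - (2)·0.000) / (5) = 0.400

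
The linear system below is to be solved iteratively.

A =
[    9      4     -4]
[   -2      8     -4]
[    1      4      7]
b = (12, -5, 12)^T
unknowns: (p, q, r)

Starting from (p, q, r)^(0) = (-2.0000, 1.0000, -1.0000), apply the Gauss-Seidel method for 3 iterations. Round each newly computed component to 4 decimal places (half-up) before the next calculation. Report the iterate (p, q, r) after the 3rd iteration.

(1.0922, -0.0313, 1.5761)

Iteration 1:
  p = (12 - (4)·1.0000 - (-4)·-1.0000) / (9) = 0.4444
  q = (-5 - (-2)·0.4444 - (-4)·-1.0000) / (8) = -1.0139
  r = (12 - (1)·0.4444 - (4)·-1.0139) / (7) = 2.2302
Iteration 2:
  p = (12 - (4)·-1.0139 - (-4)·2.2302) / (9) = 2.7752
  q = (-5 - (-2)·2.7752 - (-4)·2.2302) / (8) = 1.1839
  r = (12 - (1)·2.7752 - (4)·1.1839) / (7) = 0.6413
Iteration 3:
  p = (12 - (4)·1.1839 - (-4)·0.6413) / (9) = 1.0922
  q = (-5 - (-2)·1.0922 - (-4)·0.6413) / (8) = -0.0313
  r = (12 - (1)·1.0922 - (4)·-0.0313) / (7) = 1.5761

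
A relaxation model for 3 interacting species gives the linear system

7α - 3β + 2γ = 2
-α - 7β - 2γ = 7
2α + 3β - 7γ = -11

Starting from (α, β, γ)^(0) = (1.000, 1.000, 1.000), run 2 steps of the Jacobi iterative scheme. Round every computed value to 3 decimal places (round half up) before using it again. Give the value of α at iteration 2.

Iteration 1:
  α = (2 - (-3)·1.000 - (2)·1.000) / (7) = 0.429
  β = (7 - (-1)·1.000 - (-2)·1.000) / (-7) = -1.429
  γ = (-11 - (2)·1.000 - (3)·1.000) / (-7) = 2.286
Iteration 2:
  α = (2 - (-3)·-1.429 - (2)·2.286) / (7) = -0.980
  β = (7 - (-1)·0.429 - (-2)·2.286) / (-7) = -1.714
  γ = (-11 - (2)·0.429 - (3)·-1.429) / (-7) = 1.082

-0.980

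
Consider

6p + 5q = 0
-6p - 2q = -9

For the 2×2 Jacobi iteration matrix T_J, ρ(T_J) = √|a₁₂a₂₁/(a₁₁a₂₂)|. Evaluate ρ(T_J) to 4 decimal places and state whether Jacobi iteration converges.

1.5811

a₁₂a₂₁/(a₁₁a₂₂) = (5)·(-6) / ((6)·(-2)) = 2.500000
ρ = √|2.500000| = √2.500000 = 1.5811
ρ > 1, so Jacobi diverges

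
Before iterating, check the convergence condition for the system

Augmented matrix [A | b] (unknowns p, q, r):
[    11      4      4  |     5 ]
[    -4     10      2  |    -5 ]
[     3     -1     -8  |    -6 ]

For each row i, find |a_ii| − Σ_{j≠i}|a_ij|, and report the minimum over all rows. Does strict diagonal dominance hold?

3

row 1: |11| − (4+4) = 3
row 2: |10| − (4+2) = 4
row 3: |-8| − (3+1) = 4
minimum over rows = 3 → strictly diagonally dominant (convergence guaranteed)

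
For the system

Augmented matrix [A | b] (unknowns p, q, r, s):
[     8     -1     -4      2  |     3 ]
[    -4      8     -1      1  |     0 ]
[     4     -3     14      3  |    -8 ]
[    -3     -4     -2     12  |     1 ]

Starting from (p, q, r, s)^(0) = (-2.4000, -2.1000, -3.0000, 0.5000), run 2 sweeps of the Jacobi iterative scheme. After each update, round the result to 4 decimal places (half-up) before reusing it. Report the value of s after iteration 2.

Iteration 1:
  p = (3 - (-1)·-2.1000 - (-4)·-3.0000 - (2)·0.5000) / (8) = -1.5125
  q = (0 - (-4)·-2.4000 - (-1)·-3.0000 - (1)·0.5000) / (8) = -1.6375
  r = (-8 - (4)·-2.4000 - (-3)·-2.1000 - (3)·0.5000) / (14) = -0.4429
  s = (1 - (-3)·-2.4000 - (-4)·-2.1000 - (-2)·-3.0000) / (12) = -1.7167
Iteration 2:
  p = (3 - (-1)·-1.6375 - (-4)·-0.4429 - (2)·-1.7167) / (8) = 0.3780
  q = (0 - (-4)·-1.5125 - (-1)·-0.4429 - (1)·-1.7167) / (8) = -0.5970
  r = (-8 - (4)·-1.5125 - (-3)·-1.6375 - (3)·-1.7167) / (14) = -0.1223
  s = (1 - (-3)·-1.5125 - (-4)·-1.6375 - (-2)·-0.4429) / (12) = -0.9144

-0.9144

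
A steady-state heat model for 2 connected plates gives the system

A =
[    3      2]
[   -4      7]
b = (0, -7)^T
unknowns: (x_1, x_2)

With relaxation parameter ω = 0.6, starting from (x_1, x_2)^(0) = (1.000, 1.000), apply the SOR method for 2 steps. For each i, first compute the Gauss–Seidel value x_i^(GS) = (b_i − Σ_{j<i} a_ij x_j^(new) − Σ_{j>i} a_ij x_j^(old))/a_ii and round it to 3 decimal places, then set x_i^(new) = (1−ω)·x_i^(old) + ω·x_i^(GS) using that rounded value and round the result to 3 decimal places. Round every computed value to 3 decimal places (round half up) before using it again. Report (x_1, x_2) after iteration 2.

(0.080, -0.652)

Iteration 1:
  x_1: GS value = (0 - (2)·1.000) / (3) = -0.667;  x_1 ← (1−ω)·1.000 + ω·-0.667 = 0.000
  x_2: GS value = (-7 - (-4)·0.000) / (7) = -1.000;  x_2 ← (1−ω)·1.000 + ω·-1.000 = -0.200
Iteration 2:
  x_1: GS value = (0 - (2)·-0.200) / (3) = 0.133;  x_1 ← (1−ω)·0.000 + ω·0.133 = 0.080
  x_2: GS value = (-7 - (-4)·0.080) / (7) = -0.954;  x_2 ← (1−ω)·-0.200 + ω·-0.954 = -0.652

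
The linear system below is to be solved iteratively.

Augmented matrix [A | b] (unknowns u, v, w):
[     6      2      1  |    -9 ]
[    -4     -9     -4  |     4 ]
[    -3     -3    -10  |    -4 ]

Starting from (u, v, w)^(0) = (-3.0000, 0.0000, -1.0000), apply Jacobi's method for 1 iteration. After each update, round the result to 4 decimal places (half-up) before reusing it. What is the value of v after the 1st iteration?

1.3333

Iteration 1:
  u = (-9 - (2)·0.0000 - (1)·-1.0000) / (6) = -1.3333
  v = (4 - (-4)·-3.0000 - (-4)·-1.0000) / (-9) = 1.3333
  w = (-4 - (-3)·-3.0000 - (-3)·0.0000) / (-10) = 1.3000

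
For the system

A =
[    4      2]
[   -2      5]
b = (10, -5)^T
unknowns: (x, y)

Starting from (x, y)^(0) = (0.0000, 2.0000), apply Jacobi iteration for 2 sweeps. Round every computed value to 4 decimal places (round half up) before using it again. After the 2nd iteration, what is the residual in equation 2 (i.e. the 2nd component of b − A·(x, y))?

Iteration 1:
  x = (10 - (2)·2.0000) / (4) = 1.5000
  y = (-5 - (-2)·0.0000) / (5) = -1.0000
Iteration 2:
  x = (10 - (2)·-1.0000) / (4) = 3.0000
  y = (-5 - (-2)·1.5000) / (5) = -0.4000
Residual b − A·x = (-1.2000, 3.0000)

3.0000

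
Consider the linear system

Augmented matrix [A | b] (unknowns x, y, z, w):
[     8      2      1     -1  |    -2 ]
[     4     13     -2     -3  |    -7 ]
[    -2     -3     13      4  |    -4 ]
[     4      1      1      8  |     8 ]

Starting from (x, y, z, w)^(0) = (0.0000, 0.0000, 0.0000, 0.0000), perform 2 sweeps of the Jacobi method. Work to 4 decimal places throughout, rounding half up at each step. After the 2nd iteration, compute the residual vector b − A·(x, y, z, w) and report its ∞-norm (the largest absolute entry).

Iteration 1:
  x = (-2 - (2)·0.0000 - (1)·0.0000 - (-1)·0.0000) / (8) = -0.2500
  y = (-7 - (4)·0.0000 - (-2)·0.0000 - (-3)·0.0000) / (13) = -0.5385
  z = (-4 - (-2)·0.0000 - (-3)·0.0000 - (4)·0.0000) / (13) = -0.3077
  w = (8 - (4)·0.0000 - (1)·0.0000 - (1)·0.0000) / (8) = 1.0000
Iteration 2:
  x = (-2 - (2)·-0.5385 - (1)·-0.3077 - (-1)·1.0000) / (8) = 0.0481
  y = (-7 - (4)·-0.2500 - (-2)·-0.3077 - (-3)·1.0000) / (13) = -0.2781
  z = (-4 - (-2)·-0.2500 - (-3)·-0.5385 - (4)·1.0000) / (13) = -0.7781
  w = (8 - (4)·-0.2500 - (1)·-0.5385 - (1)·-0.3077) / (8) = 1.2308
Residual b − A·x = (0.1803, -1.4409, 0.4540, -0.9826); ∞-norm = 1.4409

1.4409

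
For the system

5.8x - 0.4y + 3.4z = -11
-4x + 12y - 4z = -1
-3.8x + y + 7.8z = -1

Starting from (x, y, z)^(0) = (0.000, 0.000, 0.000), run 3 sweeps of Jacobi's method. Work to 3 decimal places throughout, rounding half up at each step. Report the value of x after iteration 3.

Iteration 1:
  x = (-11 - (-0.4)·0.000 - (3.4)·0.000) / (5.8) = -1.897
  y = (-1 - (-4)·0.000 - (-4)·0.000) / (12) = -0.083
  z = (-1 - (-3.8)·0.000 - (1)·0.000) / (7.8) = -0.128
Iteration 2:
  x = (-11 - (-0.4)·-0.083 - (3.4)·-0.128) / (5.8) = -1.827
  y = (-1 - (-4)·-1.897 - (-4)·-0.128) / (12) = -0.758
  z = (-1 - (-3.8)·-1.897 - (1)·-0.083) / (7.8) = -1.042
Iteration 3:
  x = (-11 - (-0.4)·-0.758 - (3.4)·-1.042) / (5.8) = -1.338
  y = (-1 - (-4)·-1.827 - (-4)·-1.042) / (12) = -1.040
  z = (-1 - (-3.8)·-1.827 - (1)·-0.758) / (7.8) = -0.921

-1.338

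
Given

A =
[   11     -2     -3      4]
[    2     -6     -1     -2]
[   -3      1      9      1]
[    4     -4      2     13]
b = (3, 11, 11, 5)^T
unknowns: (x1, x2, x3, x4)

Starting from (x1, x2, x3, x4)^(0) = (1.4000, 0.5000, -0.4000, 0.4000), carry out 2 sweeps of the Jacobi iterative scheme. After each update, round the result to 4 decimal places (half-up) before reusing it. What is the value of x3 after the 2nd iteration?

1.3990

Iteration 1:
  x1 = (3 - (-2)·0.5000 - (-3)·-0.4000 - (4)·0.4000) / (11) = 0.1091
  x2 = (11 - (2)·1.4000 - (-1)·-0.4000 - (-2)·0.4000) / (-6) = -1.4333
  x3 = (11 - (-3)·1.4000 - (1)·0.5000 - (1)·0.4000) / (9) = 1.5889
  x4 = (5 - (4)·1.4000 - (-4)·0.5000 - (2)·-0.4000) / (13) = 0.1692
Iteration 2:
  x1 = (3 - (-2)·-1.4333 - (-3)·1.5889 - (4)·0.1692) / (11) = 0.3839
  x2 = (11 - (2)·0.1091 - (-1)·1.5889 - (-2)·0.1692) / (-6) = -2.1182
  x3 = (11 - (-3)·0.1091 - (1)·-1.4333 - (1)·0.1692) / (9) = 1.3990
  x4 = (5 - (4)·0.1091 - (-4)·-1.4333 - (2)·1.5889) / (13) = -0.3344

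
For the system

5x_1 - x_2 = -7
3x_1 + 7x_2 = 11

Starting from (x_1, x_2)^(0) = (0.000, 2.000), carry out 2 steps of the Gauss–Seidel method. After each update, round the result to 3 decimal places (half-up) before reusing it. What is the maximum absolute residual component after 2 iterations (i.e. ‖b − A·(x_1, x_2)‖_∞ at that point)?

0.000

Iteration 1:
  x_1 = (-7 - (-1)·2.000) / (5) = -1.000
  x_2 = (11 - (3)·-1.000) / (7) = 2.000
Iteration 2:
  x_1 = (-7 - (-1)·2.000) / (5) = -1.000
  x_2 = (11 - (3)·-1.000) / (7) = 2.000
Residual b − A·x = (0.000, 0.000); ∞-norm = 0.000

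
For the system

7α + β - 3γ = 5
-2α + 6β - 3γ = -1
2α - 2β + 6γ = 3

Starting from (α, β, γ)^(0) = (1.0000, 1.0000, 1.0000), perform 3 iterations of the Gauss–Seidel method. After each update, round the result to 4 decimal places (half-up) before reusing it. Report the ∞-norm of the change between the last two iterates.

0.0306

Iteration 1:
  α = (5 - (1)·1.0000 - (-3)·1.0000) / (7) = 1.0000
  β = (-1 - (-2)·1.0000 - (-3)·1.0000) / (6) = 0.6667
  γ = (3 - (2)·1.0000 - (-2)·0.6667) / (6) = 0.3889
Iteration 2:
  α = (5 - (1)·0.6667 - (-3)·0.3889) / (7) = 0.7857
  β = (-1 - (-2)·0.7857 - (-3)·0.3889) / (6) = 0.2897
  γ = (3 - (2)·0.7857 - (-2)·0.2897) / (6) = 0.3347
Iteration 3:
  α = (5 - (1)·0.2897 - (-3)·0.3347) / (7) = 0.8163
  β = (-1 - (-2)·0.8163 - (-3)·0.3347) / (6) = 0.2728
  γ = (3 - (2)·0.8163 - (-2)·0.2728) / (6) = 0.3188
Change: (0.0306, -0.0169, -0.0159) → max |·| = 0.0306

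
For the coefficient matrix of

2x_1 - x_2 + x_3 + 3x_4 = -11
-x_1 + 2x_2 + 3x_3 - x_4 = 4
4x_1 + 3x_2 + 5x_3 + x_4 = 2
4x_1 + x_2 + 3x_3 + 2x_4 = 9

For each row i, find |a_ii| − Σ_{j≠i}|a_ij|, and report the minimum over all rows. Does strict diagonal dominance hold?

-6

row 1: |2| − (1+1+3) = -3
row 2: |2| − (1+3+1) = -3
row 3: |5| − (4+3+1) = -3
row 4: |2| − (4+1+3) = -6
minimum over rows = -6 → not strictly diagonally dominant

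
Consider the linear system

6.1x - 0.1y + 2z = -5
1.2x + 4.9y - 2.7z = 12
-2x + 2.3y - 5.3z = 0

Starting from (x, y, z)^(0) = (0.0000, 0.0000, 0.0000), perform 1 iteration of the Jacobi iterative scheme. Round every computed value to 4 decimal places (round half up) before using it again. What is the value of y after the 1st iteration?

Iteration 1:
  x = (-5 - (-0.1)·0.0000 - (2)·0.0000) / (6.1) = -0.8197
  y = (12 - (1.2)·0.0000 - (-2.7)·0.0000) / (4.9) = 2.4490
  z = (0 - (-2)·0.0000 - (2.3)·0.0000) / (-5.3) = 0.0000

2.4490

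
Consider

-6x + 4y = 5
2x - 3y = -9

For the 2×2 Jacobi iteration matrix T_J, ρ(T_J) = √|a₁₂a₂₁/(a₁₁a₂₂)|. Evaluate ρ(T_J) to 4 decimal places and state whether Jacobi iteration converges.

a₁₂a₂₁/(a₁₁a₂₂) = (4)·(2) / ((-6)·(-3)) = 0.444444
ρ = √|0.444444| = √0.444444 = 0.6667
ρ < 1, so Jacobi converges

0.6667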